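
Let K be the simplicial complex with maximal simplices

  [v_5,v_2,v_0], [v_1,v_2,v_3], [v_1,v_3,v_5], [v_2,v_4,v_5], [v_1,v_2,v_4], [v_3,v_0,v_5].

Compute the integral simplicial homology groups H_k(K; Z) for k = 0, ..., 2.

Take the total order v_0 < v_1 < v_2 < v_3 < v_4 < v_5 on the vertex set. Then K (dimension 2) consists of the simplices:

  0-simplices (6): [v_0], [v_1], [v_2], [v_3], [v_4], [v_5]
  1-simplices (12): [v_0,v_2], [v_0,v_3], [v_0,v_5], [v_1,v_2], [v_1,v_3], [v_1,v_4], [v_1,v_5], [v_2,v_3], [v_2,v_4], [v_2,v_5], [v_3,v_5], [v_4,v_5]
  2-simplices (6): [v_0,v_2,v_5], [v_0,v_3,v_5], [v_1,v_2,v_3], [v_1,v_2,v_4], [v_1,v_3,v_5], [v_2,v_4,v_5]

so the chain groups are C_0 ≅ Z^6, C_1 ≅ Z^12, C_2 ≅ Z^6.

∂_1: C_1 → C_0 maps an edge to its endpoints' difference, ∂[p,q] = q − p.
The 6×12 boundary matrix has rank 5 and Smith normal form diag(1,1,1,1,1).

The boundary map ∂_2: C_2 → C_1 maps a triangle to the signed sum of its edges. For instance
  ∂[v_1,v_2,v_4] = [v_2,v_4] − [v_1,v_4] + [v_1,v_2],
  ∂[v_0,v_2,v_5] = [v_2,v_5] − [v_0,v_5] + [v_0,v_2].
As a 12×6 matrix over Z this has rank 6, with invariant factors (1,1,1,1,1,1).

Now H_k = ker ∂_k / im ∂_{k+1}, so:

  H_0: rank C_0 − rank ∂_1 = 6 − 5 = 1, and the invariant factors of ∂_1 are all 1, so H_0 = Z.
  H_1: rank ker ∂_1 − rank ∂_2 = (12 − 5) − 6 = 1, and the invariant factors of ∂_2 are all 1, so H_1 = Z.
  H_2: rank ker ∂_2 − rank ∂_3 = (6 − 6) − 0 = 0, and there is no ∂_3, so H_2 = 0.

(K is a triangulation of the cylinder S^1 x I.)

H_0 ≅ Z,  H_1 ≅ Z,  H_2 = 0.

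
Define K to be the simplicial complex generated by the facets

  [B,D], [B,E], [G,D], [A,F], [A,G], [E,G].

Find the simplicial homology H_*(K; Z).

We work with the vertex ordering A < B < D < E < F < G. The simplices of K, each written with vertices in increasing order, are:

  0-simplices (6): A, B, D, E, F, G
  1-simplices (6): AF, AG, BD, BE, DG, EG

so the chain groups are C_0 ≅ Z^6, C_1 ≅ Z^6.

∂_1: C_1 → C_0 maps an edge to its endpoints' difference, ∂[p,q] = q − p. For instance
  ∂BD = D − B.
As a 6×6 matrix over Z this has rank 5, with invariant factors (1,1,1,1,1).

Now H_k = ker ∂_k / im ∂_{k+1}, so:

  H_0: rank C_0 − rank ∂_1 = 6 − 5 = 1, and the invariant factors of ∂_1 are all 1, so H_0 ≅ Z.
  H_1: rank ker ∂_1 − rank ∂_2 = (6 − 5) − 0 = 1, and there is no ∂_2, so H_1 ≅ Z.

As a check, the Euler characteristic is 6 − 6 = 0, which agrees with 1 − 1 = 0.

H_0 = Z,  H_1 = Z.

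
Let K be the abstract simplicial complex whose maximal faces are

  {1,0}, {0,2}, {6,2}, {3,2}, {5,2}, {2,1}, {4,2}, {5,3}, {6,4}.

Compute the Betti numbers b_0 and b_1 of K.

Take the total order 0 < 1 < 2 < 3 < 4 < 5 < 6 on the vertex set. Then K (dimension 1) consists of the simplices:

  0-simplices (7): [0], [1], [2], [3], [4], [5], [6]
  1-simplices (9): [0,1], [0,2], [1,2], [2,3], [2,4], [2,5], [2,6], [3,5], [4,6]

Hence C_0 ≅ Z^7, C_1 ≅ Z^9.

The boundary map ∂_1: C_1 → C_0 sends each edge [p,q] (with p < q) to q − p.
The 7×9 boundary matrix has rank 6 and Smith normal form diag(1,1,1,1,1,1).

From H_k ≅ ker(∂_k) / im(∂_{k+1}) we obtain:

  H_0: rank C_0 − rank ∂_1 = 7 − 6 = 1, and the invariant factors of ∂_1 are all 1, so H_0 = Z.
  H_1: rank ker ∂_1 − rank ∂_2 = (9 − 6) − 0 = 3, and there is no ∂_2, so H_1 = Z^3.

As a check, the Euler characteristic is 7 − 9 = -2, which agrees with 1 − 3 = -2.
(K is a triangulation of a wedge of 3 circles.)

Hence the Betti numbers are b_0 = 1, b_1 = 3.

b_0 = 1, b_1 = 3.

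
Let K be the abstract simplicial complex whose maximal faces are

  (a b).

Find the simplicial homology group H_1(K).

K has 2 vertices, 1 edge.
rank ∂_1 = 1, rank ∂_2 = 0 ⇒ b_1 = 1 − 1 − 0 = 0. So H_1 ≅ 0.

H_1 = 0.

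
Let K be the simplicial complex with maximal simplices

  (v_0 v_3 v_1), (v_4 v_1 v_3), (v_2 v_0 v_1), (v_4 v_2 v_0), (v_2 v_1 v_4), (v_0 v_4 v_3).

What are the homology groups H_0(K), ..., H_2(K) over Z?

H_0 ≅ Z,  H_1 = 0,  H_2 ≅ Z.

We work with the vertex ordering v_0 < v_1 < v_2 < v_3 < v_4. The simplices of K, each written with vertices in increasing order, are:

  0-simplices (5): [v_0], [v_1], [v_2], [v_3], [v_4]
  1-simplices (9): [v_0,v_1], [v_0,v_2], [v_0,v_3], [v_0,v_4], [v_1,v_2], [v_1,v_3], [v_1,v_4], [v_2,v_4], [v_3,v_4]
  2-simplices (6): [v_0,v_1,v_2], [v_0,v_1,v_3], [v_0,v_2,v_4], [v_0,v_3,v_4], [v_1,v_2,v_4], [v_1,v_3,v_4]

Hence C_0 ≅ Z^5, C_1 ≅ Z^9, C_2 ≅ Z^6.

∂_1: C_1 → C_0 is given by ∂[p,q] = [q] − [p]. For instance
  ∂[v_0,v_2] = [v_2] − [v_0].
The resulting 5×9 matrix has rank 4, and its Smith normal form has invariant factors (1,1,1,1).

∂_2: C_2 → C_1 acts by ∂[p,q,r] = [q,r] − [p,r] + [p,q]. For instance
  ∂[v_0,v_2,v_4] = [v_2,v_4] − [v_0,v_4] + [v_0,v_2],
  ∂[v_1,v_2,v_4] = [v_2,v_4] − [v_1,v_4] + [v_1,v_2].
The resulting 9×6 matrix has rank 5, and its Smith normal form has invariant factors (1,1,1,1,1).

Now H_k = ker ∂_k / im ∂_{k+1}, so:

  H_0: rank C_0 − rank ∂_1 = 5 − 4 = 1, and the invariant factors of ∂_1 are all 1, so H_0 ≅ Z.
  H_1: rank ker ∂_1 − rank ∂_2 = (9 − 4) − 5 = 0, and the invariant factors of ∂_2 are all 1, so H_1 ≅ 0.
  H_2: rank ker ∂_2 − rank ∂_3 = (6 − 5) − 0 = 1, and there is no ∂_3, so H_2 ≅ Z.

As a check, the Euler characteristic is 5 − 9 + 6 = 2, which agrees with 1 − 0 + 1 = 2.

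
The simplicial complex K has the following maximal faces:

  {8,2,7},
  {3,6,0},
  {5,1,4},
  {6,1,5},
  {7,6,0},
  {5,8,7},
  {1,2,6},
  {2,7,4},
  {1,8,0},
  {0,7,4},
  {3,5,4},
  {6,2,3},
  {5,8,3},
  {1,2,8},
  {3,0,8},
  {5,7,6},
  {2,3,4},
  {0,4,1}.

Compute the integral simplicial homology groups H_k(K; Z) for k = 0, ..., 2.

H_0 ≅ Z,  H_1 ≅ Z^2,  H_2 ≅ Z.

Take the total order 0 < 1 < 2 < 3 < 4 < 5 < 6 < 7 < 8 on the vertex set. Then K (dimension 2) consists of the simplices:

  0-simplices (9): [0], [1], [2], [3], [4], [5], [6], [7], [8]
  1-simplices (27): (27 of them)
  2-simplices (18): [0,1,4], [0,1,8], [0,3,6], [0,3,8], [0,4,7], [0,6,7], [1,2,6], [1,2,8], [1,4,5], [1,5,6], [2,3,4], [2,3,6], [2,4,7], [2,7,8], [3,4,5], [3,5,8], [5,6,7], [5,7,8]

Hence C_0 ≅ Z^9, C_1 ≅ Z^27, C_2 ≅ Z^18.

Boundary ∂_1: C_1 → C_0 maps an edge to its endpoints' difference, ∂[p,q] = q − p. For instance
  ∂[0,1] = [1] − [0].
As a 9×27 matrix over Z this has rank 8, with invariant factors (1,1,1,1,1,1,1,1).

∂_2: C_2 → C_1 acts by ∂[p,q,r] = [q,r] − [p,r] + [p,q]. For instance
  ∂[3,5,8] = [5,8] − [3,8] + [3,5],
  ∂[2,3,6] = [3,6] − [2,6] + [2,3].
As a 27×18 matrix over Z this has rank 17, with invariant factors (1,1,1,1,1,1,1,1,1,1,1,1,1,1,1,1,1).

Reading off H_k = ker ∂_k / im ∂_{k+1}:

  H_0: rank C_0 − rank ∂_1 = 9 − 8 = 1, and the invariant factors of ∂_1 are all 1, so H_0 = Z.
  H_1: rank ker ∂_1 − rank ∂_2 = (27 − 8) − 17 = 2, and the invariant factors of ∂_2 are all 1, so H_1 = Z^2.
  H_2: rank ker ∂_2 − rank ∂_3 = (18 − 17) − 0 = 1, and there is no ∂_3, so H_2 = Z.

As a check, the Euler characteristic is 9 − 27 + 18 = 0, which agrees with 1 − 2 + 1 = 0.
(K is a triangulation of the torus T^2.)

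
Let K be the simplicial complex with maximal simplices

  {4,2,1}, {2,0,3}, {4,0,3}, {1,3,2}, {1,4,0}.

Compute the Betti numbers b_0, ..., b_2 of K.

Take the total order 0 < 1 < 2 < 3 < 4 on the vertex set. Then K (dimension 2) consists of the simplices:

  0-simplices (5): [0], [1], [2], [3], [4]
  1-simplices (10): [0,1], [0,2], [0,3], [0,4], [1,2], [1,3], [1,4], [2,3], [2,4], [3,4]
  2-simplices (5): [0,1,4], [0,2,3], [0,3,4], [1,2,3], [1,2,4]

giving chain groups C_0 ≅ Z^5, C_1 ≅ Z^10, C_2 ≅ Z^5.

∂_1: C_1 → C_0 is given by ∂[p,q] = [q] − [p]. For instance
  ∂[2,4] = [4] − [2].
The resulting 5×10 matrix has rank 4, and its Smith normal form has invariant factors (1,1,1,1).

Boundary ∂_2: C_2 → C_1 acts by ∂[p,q,r] = [q,r] − [p,r] + [p,q]. For instance
  ∂[1,2,4] = [2,4] − [1,4] + [1,2],
  ∂[0,1,4] = [1,4] − [0,4] + [0,1].
The 10×5 boundary matrix has rank 5 and Smith normal form diag(1,1,1,1,1).

Computing H_k = (kernel of ∂_k) / (image of ∂_{k+1}):

  H_0: rank C_0 − rank ∂_1 = 5 − 4 = 1, and the invariant factors of ∂_1 are all 1, so H_0 ≅ Z.
  H_1: rank ker ∂_1 − rank ∂_2 = (10 − 4) − 5 = 1, and the invariant factors of ∂_2 are all 1, so H_1 ≅ Z.
  H_2: rank ker ∂_2 − rank ∂_3 = (5 − 5) − 0 = 0, and there is no ∂_3, so H_2 ≅ 0.

Hence the Betti numbers are b_0 = 1, b_1 = 1, b_2 = 0.

b_0 = 1, b_1 = 1, b_2 = 0.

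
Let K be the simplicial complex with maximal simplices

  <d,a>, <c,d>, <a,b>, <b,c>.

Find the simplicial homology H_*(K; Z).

Take the total order a < b < c < d on the vertex set. Then K (dimension 1) consists of the simplices:

  0-simplices (4): a, b, c, d
  1-simplices (4): ab, ad, bc, cd

so the chain groups are C_0 ≅ Z^4, C_1 ≅ Z^4.

Boundary ∂_1: C_1 → C_0 sends each edge [p,q] (with p < q) to q − p. For instance
  ∂cd = d − c.
As a 4×4 matrix over Z this has rank 3, with invariant factors (1,1,1).

From H_k ≅ ker(∂_k) / im(∂_{k+1}) we obtain:

  H_0: rank C_0 − rank ∂_1 = 4 − 3 = 1, and the invariant factors of ∂_1 are all 1, so H_0 ≅ Z.
  H_1: rank ker ∂_1 − rank ∂_2 = (4 − 3) − 0 = 1, and there is no ∂_2, so H_1 ≅ Z.

(K is a triangulation of the circle S^1.)

H_0 = Z,  H_1 = Z.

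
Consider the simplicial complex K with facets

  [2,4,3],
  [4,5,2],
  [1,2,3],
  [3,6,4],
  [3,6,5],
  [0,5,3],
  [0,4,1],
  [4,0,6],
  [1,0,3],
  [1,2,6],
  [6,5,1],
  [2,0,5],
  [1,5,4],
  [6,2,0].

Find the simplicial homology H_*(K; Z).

Fix the vertex order 0 < 1 < 2 < 3 < 4 < 5 < 6 and write every simplex with vertices in increasing order. Then dim K = 2 and the simplices of K are:

  0-simplices (7): [0], [1], [2], [3], [4], [5], [6]
  1-simplices (21): [0,1], [0,2], [0,3], [0,4], [0,5], [0,6], [1,2], [1,3], [1,4], [1,5], [1,6], [2,3], [2,4], [2,5], [2,6], [3,4], [3,5], [3,6], [4,5], [4,6], [5,6]
  2-simplices (14): [0,1,3], [0,1,4], [0,2,5], [0,2,6], [0,3,5], [0,4,6], [1,2,3], [1,2,6], [1,4,5], [1,5,6], [2,3,4], [2,4,5], [3,4,6], [3,5,6]

Hence C_0 ≅ Z^7, C_1 ≅ Z^21, C_2 ≅ Z^14.

Boundary ∂_1: C_1 → C_0 is given by ∂[p,q] = [q] − [p]. For instance
  ∂[0,1] = [1] − [0].
As a 7×21 matrix over Z this has rank 6, with invariant factors (1,1,1,1,1,1).

Boundary ∂_2: C_2 → C_1 sends each 2-simplex [p,q,r] to [q,r] − [p,r] + [p,q]. For instance
  ∂[1,2,3] = [2,3] − [1,3] + [1,2],
  ∂[0,2,6] = [2,6] − [0,6] + [0,2].
The 21×14 boundary matrix has rank 13 and Smith normal form diag(1,1,1,1,1,1,1,1,1,1,1,1,1).

From H_k ≅ ker(∂_k) / im(∂_{k+1}) we obtain:

  H_0: rank C_0 − rank ∂_1 = 7 − 6 = 1, and the invariant factors of ∂_1 are all 1, so H_0 = Z.
  H_1: rank ker ∂_1 − rank ∂_2 = (21 − 6) − 13 = 2, and the invariant factors of ∂_2 are all 1, so H_1 = Z^2.
  H_2: rank ker ∂_2 − rank ∂_3 = (14 − 13) − 0 = 1, and there is no ∂_3, so H_2 = Z.

H_0 = Z,  H_1 = Z^2,  H_2 = Z.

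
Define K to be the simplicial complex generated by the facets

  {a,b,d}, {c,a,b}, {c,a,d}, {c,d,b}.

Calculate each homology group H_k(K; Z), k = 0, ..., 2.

We work with the vertex ordering a < b < c < d. The simplices of K, each written with vertices in increasing order, are:

  0-simplices (4): a, b, c, d
  1-simplices (6): ab, ac, ad, bc, bd, cd
  2-simplices (4): abc, abd, acd, bcd

giving chain groups C_0 ≅ Z^4, C_1 ≅ Z^6, C_2 ≅ Z^4.

Boundary ∂_1: C_1 → C_0 is given by ∂[p,q] = [q] − [p]. For instance
  ∂ad = d − a.
This gives a 4×6 integer matrix of rank 3; reducing to Smith normal form yields diagonal entries (1,1,1).

The boundary map ∂_2: C_2 → C_1 sends each 2-simplex [p,q,r] to [q,r] − [p,r] + [p,q]. For instance
  ∂abd = bd − ad + ab,
  ∂bcd = cd − bd + bc.
The resulting 6×4 matrix has rank 3, and its Smith normal form has invariant factors (1,1,1).

From H_k ≅ ker(∂_k) / im(∂_{k+1}) we obtain:

  H_0: rank C_0 − rank ∂_1 = 4 − 3 = 1, and the invariant factors of ∂_1 are all 1, so H_0 = Z.
  H_1: rank ker ∂_1 − rank ∂_2 = (6 − 3) − 3 = 0, and the invariant factors of ∂_2 are all 1, so H_1 = 0.
  H_2: rank ker ∂_2 − rank ∂_3 = (4 − 3) − 0 = 1, and there is no ∂_3, so H_2 = Z.

As a check, the Euler characteristic is 4 − 6 + 4 = 2, which agrees with 1 − 0 + 1 = 2.

H_0 = Z,  H_1 = 0,  H_2 = Z.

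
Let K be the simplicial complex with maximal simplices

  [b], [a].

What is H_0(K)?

H_0 ≅ Z^2.

Order the vertices as a < b. Listing each simplex with vertices in this order, K has dimension 0 with simplices:

  0-simplices (2): a, b

giving chain groups C_0 ≅ Z^2.

Now H_k = ker ∂_k / im ∂_{k+1}, so:

  H_0: rank C_0 − rank ∂_1 = 2 − 0 = 2, and there is no ∂_1, so H_0 ≅ Z^2.

(K is a triangulation of a set of 2 points.)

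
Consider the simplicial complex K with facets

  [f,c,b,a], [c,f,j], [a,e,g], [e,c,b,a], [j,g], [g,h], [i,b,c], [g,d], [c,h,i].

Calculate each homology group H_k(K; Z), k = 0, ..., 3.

H_0 = Z,  H_1 = Z^2,  H_2 = 0,  H_3 = 0.

Order the vertices as a < b < c < d < e < f < g < h < i < j. Listing each simplex with vertices in this order, K has dimension 3 with simplices:

  0-simplices (10): a, b, c, d, e, f, g, h, i, j
  1-simplices (20): ab, ac, ae, af, ag, bc, be, bf, bi, ce, cf, ch, ci, cj, dg, eg, fj, gh, gj, hi
  2-simplices (11): abc, abe, abf, ace, acf, aeg, bce, bcf, bci, cfj, chi
  3-simplices (2): abce, abcf

Hence C_0 ≅ Z^10, C_1 ≅ Z^20, C_2 ≅ Z^11, C_3 ≅ Z^2.

The boundary map ∂_1: C_1 → C_0 sends each edge [p,q] (with p < q) to q − p. For instance
  ∂ab = b − a.
The 10×20 boundary matrix has rank 9 and Smith normal form diag(1,1,1,1,1,1,1,1,1).

Boundary ∂_2: C_2 → C_1 maps a triangle to the signed sum of its edges. For instance
  ∂bcf = cf − bf + bc,
  ∂abc = bc − ac + ab.
As a 20×11 matrix over Z this has rank 9, with invariant factors (1,1,1,1,1,1,1,1,1).

Boundary ∂_3: C_3 → C_2 sends each 3-simplex σ to the alternating sum Σ_i (−1)^i (σ with its i-th vertex removed). For instance
  ∂abce = bce − ace + abe − abc,
  ∂abcf = bcf − acf + abf − abc.
The 11×2 boundary matrix has rank 2 and Smith normal form diag(1,1).

Now H_k = ker ∂_k / im ∂_{k+1}, so:

  H_0: rank C_0 − rank ∂_1 = 10 − 9 = 1, and the invariant factors of ∂_1 are all 1, so H_0 ≅ Z.
  H_1: rank ker ∂_1 − rank ∂_2 = (20 − 9) − 9 = 2, and the invariant factors of ∂_2 are all 1, so H_1 ≅ Z^2.
  H_2: rank ker ∂_2 − rank ∂_3 = (11 − 9) − 2 = 0, and the invariant factors of ∂_3 are all 1, so H_2 ≅ 0.
  H_3: rank ker ∂_3 − rank ∂_4 = (2 − 2) − 0 = 0, and there is no ∂_4, so H_3 ≅ 0.

As a check, the Euler characteristic is 10 − 20 + 11 − 2 = -1, which agrees with 1 − 2 + 0 − 0 = -1.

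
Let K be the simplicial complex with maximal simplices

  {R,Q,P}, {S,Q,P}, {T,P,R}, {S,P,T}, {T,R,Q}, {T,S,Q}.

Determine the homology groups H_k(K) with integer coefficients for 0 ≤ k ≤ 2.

H_0 ≅ Z,  H_1 = 0,  H_2 ≅ Z.

K has 5 vertices, 9 edges, 6 triangles.
rank ∂_0 = 0, rank ∂_1 = 4 ⇒ b_0 = 5 − 0 − 4 = 1; all invariant factors of ∂_1 are 1 so no torsion. So H_0 ≅ Z.
rank ∂_1 = 4, rank ∂_2 = 5 ⇒ b_1 = 9 − 4 − 5 = 0; all invariant factors of ∂_2 are 1 so no torsion. So H_1 ≅ 0.
rank ∂_2 = 5, rank ∂_3 = 0 ⇒ b_2 = 6 − 5 − 0 = 1. So H_2 ≅ Z.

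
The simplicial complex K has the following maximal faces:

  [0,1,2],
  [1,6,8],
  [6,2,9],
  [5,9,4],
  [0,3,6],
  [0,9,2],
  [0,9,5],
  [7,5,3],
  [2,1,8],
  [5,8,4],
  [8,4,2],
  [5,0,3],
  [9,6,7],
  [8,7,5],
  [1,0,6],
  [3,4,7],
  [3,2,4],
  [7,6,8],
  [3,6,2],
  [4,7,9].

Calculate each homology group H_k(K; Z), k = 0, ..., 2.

Take the total order 0 < 1 < 2 < 3 < 4 < 5 < 6 < 7 < 8 < 9 on the vertex set. Then K (dimension 2) consists of the simplices:

  0-simplices (10): [0], [1], [2], [3], [4], [5], [6], [7], [8], [9]
  1-simplices (30): (30 of them)
  2-simplices (20): (20 of them)

giving chain groups C_0 ≅ Z^10, C_1 ≅ Z^30, C_2 ≅ Z^20.

∂_1: C_1 → C_0 maps an edge to its endpoints' difference, ∂[p,q] = q − p.
This gives a 10×30 integer matrix of rank 9; reducing to Smith normal form yields diagonal entries (1,1,1,1,1,1,1,1,1).

∂_2: C_2 → C_1 acts by ∂[p,q,r] = [q,r] − [p,r] + [p,q]. For instance
  ∂[0,5,9] = [5,9] − [0,9] + [0,5],
  ∂[2,3,6] = [3,6] − [2,6] + [2,3].
This gives a 30×20 integer matrix of rank 20; reducing to Smith normal form yields diagonal entries (1,1,1,1,1,1,1,1,1,1,1,1,1,1,1,1,1,1,1,2).

Now H_k = ker ∂_k / im ∂_{k+1}, so:

  H_0: rank C_0 − rank ∂_1 = 10 − 9 = 1, and the invariant factors of ∂_1 are all 1, so H_0 ≅ Z.
  H_1: rank ker ∂_1 − rank ∂_2 = (30 − 9) − 20 = 1, and ∂_2 has invariant factor 2 > 1, so H_1 ≅ Z ⊕ Z/2Z.
  H_2: rank ker ∂_2 − rank ∂_3 = (20 − 20) − 0 = 0, and there is no ∂_3, so H_2 ≅ 0.

H_0 ≅ Z,  H_1 ≅ Z ⊕ Z/2Z,  H_2 = 0.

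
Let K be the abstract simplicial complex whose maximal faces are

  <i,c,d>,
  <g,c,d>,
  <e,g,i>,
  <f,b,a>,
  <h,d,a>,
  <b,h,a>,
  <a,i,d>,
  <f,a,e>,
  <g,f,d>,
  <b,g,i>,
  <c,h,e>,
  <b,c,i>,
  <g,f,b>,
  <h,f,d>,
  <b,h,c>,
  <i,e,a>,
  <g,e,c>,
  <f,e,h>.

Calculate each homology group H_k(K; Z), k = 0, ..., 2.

Fix the vertex order a < b < c < d < e < f < g < h < i and write every simplex with vertices in increasing order. Then dim K = 2 and the simplices of K are:

  0-simplices (9): a, b, c, d, e, f, g, h, i
  1-simplices (27): ab, ad, ae, af, ah, ai, bc, bf, bg, bh, bi, cd, ce, cg, ch, ci, df, dg, dh, di, ef, eg, eh, ei, fg, fh, gi
  2-simplices (18): abf, abh, adh, adi, aef, aei, bch, bci, bfg, bgi, cdg, cdi, ceg, ceh, dfg, dfh, efh, egi

Hence C_0 ≅ Z^9, C_1 ≅ Z^27, C_2 ≅ Z^18.

Boundary ∂_1: C_1 → C_0 sends each edge [p,q] (with p < q) to q − p. For instance
  ∂ch = h − c.
This gives a 9×27 integer matrix of rank 8; reducing to Smith normal form yields diagonal entries (1,1,1,1,1,1,1,1).

∂_2: C_2 → C_1 sends each 2-simplex [p,q,r] to [q,r] − [p,r] + [p,q]. For instance
  ∂adh = dh − ah + ad,
  ∂aei = ei − ai + ae.
The 27×18 boundary matrix has rank 18 and Smith normal form diag(1,1,1,1,1,1,1,1,1,1,1,1,1,1,1,1,1,2).

Now H_k = ker ∂_k / im ∂_{k+1}, so:

  H_0: rank C_0 − rank ∂_1 = 9 − 8 = 1, and the invariant factors of ∂_1 are all 1, so H_0 ≅ Z.
  H_1: rank ker ∂_1 − rank ∂_2 = (27 − 8) − 18 = 1, and ∂_2 has invariant factor 2 > 1, so H_1 ≅ Z × Z/2.
  H_2: rank ker ∂_2 − rank ∂_3 = (18 − 18) − 0 = 0, and there is no ∂_3, so H_2 ≅ 0.

(K is a triangulation of the Klein bottle.)

H_0 ≅ Z,  H_1 ≅ Z × Z/2,  H_2 = 0.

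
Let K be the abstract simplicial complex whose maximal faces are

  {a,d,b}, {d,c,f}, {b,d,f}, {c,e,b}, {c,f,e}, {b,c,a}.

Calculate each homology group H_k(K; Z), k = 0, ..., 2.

K has 6 vertices, 12 edges, 6 triangles.
rank ∂_0 = 0, rank ∂_1 = 5 ⇒ b_0 = 6 − 0 − 5 = 1; all invariant factors of ∂_1 are 1 so no torsion. So H_0 ≅ Z.
rank ∂_1 = 5, rank ∂_2 = 6 ⇒ b_1 = 12 − 5 − 6 = 1; all invariant factors of ∂_2 are 1 so no torsion. So H_1 ≅ Z.
rank ∂_2 = 6, rank ∂_3 = 0 ⇒ b_2 = 6 − 6 − 0 = 0. So H_2 ≅ 0.

H_0 ≅ Z,  H_1 ≅ Z,  H_2 = 0.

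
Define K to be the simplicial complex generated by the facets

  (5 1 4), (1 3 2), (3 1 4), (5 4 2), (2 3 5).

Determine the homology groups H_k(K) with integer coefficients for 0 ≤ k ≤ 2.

Fix the vertex order 1 < 2 < 3 < 4 < 5 and write every simplex with vertices in increasing order. Then dim K = 2 and the simplices of K are:

  0-simplices (5): [1], [2], [3], [4], [5]
  1-simplices (10): [1,2], [1,3], [1,4], [1,5], [2,3], [2,4], [2,5], [3,4], [3,5], [4,5]
  2-simplices (5): [1,2,3], [1,3,4], [1,4,5], [2,3,5], [2,4,5]

giving chain groups C_0 ≅ Z^5, C_1 ≅ Z^10, C_2 ≅ Z^5.

The boundary map ∂_1: C_1 → C_0 is given by ∂[p,q] = [q] − [p].
As a 5×10 matrix over Z this has rank 4, with invariant factors (1,1,1,1).

∂_2: C_2 → C_1 maps a triangle to the signed sum of its edges. For instance
  ∂[1,2,3] = [2,3] − [1,3] + [1,2],
  ∂[2,4,5] = [4,5] − [2,5] + [2,4].
This gives a 10×5 integer matrix of rank 5; reducing to Smith normal form yields diagonal entries (1,1,1,1,1).

Reading off H_k = ker ∂_k / im ∂_{k+1}:

  H_0: rank C_0 − rank ∂_1 = 5 − 4 = 1, and the invariant factors of ∂_1 are all 1, so H_0 ≅ Z.
  H_1: rank ker ∂_1 − rank ∂_2 = (10 − 4) − 5 = 1, and the invariant factors of ∂_2 are all 1, so H_1 ≅ Z.
  H_2: rank ker ∂_2 − rank ∂_3 = (5 − 5) − 0 = 0, and there is no ∂_3, so H_2 ≅ 0.

(K is a triangulation of the Möbius band.)

H_0 = Z,  H_1 = Z,  H_2 = 0.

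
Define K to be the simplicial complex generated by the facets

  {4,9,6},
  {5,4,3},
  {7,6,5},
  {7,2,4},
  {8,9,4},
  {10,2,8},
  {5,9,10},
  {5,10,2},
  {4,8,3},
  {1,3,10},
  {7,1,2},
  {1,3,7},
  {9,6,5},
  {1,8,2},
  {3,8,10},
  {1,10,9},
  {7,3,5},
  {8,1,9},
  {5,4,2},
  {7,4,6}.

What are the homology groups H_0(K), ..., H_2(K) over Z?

H_0 ≅ Z,  H_1 ≅ Z × Z/2,  H_2 = 0.

Order the vertices as 1 < 2 < 3 < 4 < 5 < 6 < 7 < 8 < 9 < 10. Listing each simplex with vertices in this order, K has dimension 2 with simplices:

  0-simplices (10): [1], [2], [3], [4], [5], [6], [7], [8], [9], [10]
  1-simplices (30): (30 of them)
  2-simplices (20): (20 of them)

giving chain groups C_0 ≅ Z^10, C_1 ≅ Z^30, C_2 ≅ Z^20.

∂_1: C_1 → C_0 maps an edge to its endpoints' difference, ∂[p,q] = q − p.
The resulting 10×30 matrix has rank 9, and its Smith normal form has invariant factors (1,1,1,1,1,1,1,1,1).

Boundary ∂_2: C_2 → C_1 maps a triangle to the signed sum of its edges. For instance
  ∂[3,4,8] = [4,8] − [3,8] + [3,4],
  ∂[1,2,8] = [2,8] − [1,8] + [1,2].
This gives a 30×20 integer matrix of rank 20; reducing to Smith normal form yields diagonal entries (1,1,1,1,1,1,1,1,1,1,1,1,1,1,1,1,1,1,1,2).

Computing H_k = (kernel of ∂_k) / (image of ∂_{k+1}):

  H_0: rank C_0 − rank ∂_1 = 10 − 9 = 1, and the invariant factors of ∂_1 are all 1, so H_0 ≅ Z.
  H_1: rank ker ∂_1 − rank ∂_2 = (30 − 9) − 20 = 1, and ∂_2 has invariant factor 2 > 1, so H_1 ≅ Z × Z/2.
  H_2: rank ker ∂_2 − rank ∂_3 = (20 − 20) − 0 = 0, and there is no ∂_3, so H_2 ≅ 0.

(K is a triangulation of the Klein bottle.)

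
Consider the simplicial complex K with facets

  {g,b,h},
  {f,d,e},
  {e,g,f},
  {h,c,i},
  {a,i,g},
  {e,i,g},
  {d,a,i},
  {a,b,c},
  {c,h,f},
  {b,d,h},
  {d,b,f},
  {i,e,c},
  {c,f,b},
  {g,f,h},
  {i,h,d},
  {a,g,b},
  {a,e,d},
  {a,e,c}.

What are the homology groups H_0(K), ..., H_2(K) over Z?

We work with the vertex ordering a < b < c < d < e < f < g < h < i. The simplices of K, each written with vertices in increasing order, are:

  0-simplices (9): a, b, c, d, e, f, g, h, i
  1-simplices (27): ab, ac, ad, ae, ag, ai, bc, bd, bf, bg, bh, ce, cf, ch, ci, de, df, dh, di, ef, eg, ei, fg, fh, gh, gi, hi
  2-simplices (18): abc, abg, ace, ade, adi, agi, bcf, bdf, bdh, bgh, cei, cfh, chi, def, dhi, efg, egi, fgh

Hence C_0 ≅ Z^9, C_1 ≅ Z^27, C_2 ≅ Z^18.

Boundary ∂_1: C_1 → C_0 sends each edge [p,q] (with p < q) to q − p. For instance
  ∂df = f − d.
As a 9×27 matrix over Z this has rank 8, with invariant factors (1,1,1,1,1,1,1,1).

The boundary map ∂_2: C_2 → C_1 acts by ∂[p,q,r] = [q,r] − [p,r] + [p,q]. For instance
  ∂bdh = dh − bh + bd,
  ∂cfh = fh − ch + cf.
The resulting 27×18 matrix has rank 18, and its Smith normal form has invariant factors (1,1,1,1,1,1,1,1,1,1,1,1,1,1,1,1,1,2).

Computing H_k = (kernel of ∂_k) / (image of ∂_{k+1}):

  H_0: rank C_0 − rank ∂_1 = 9 − 8 = 1, and the invariant factors of ∂_1 are all 1, so H_0 = Z.
  H_1: rank ker ∂_1 − rank ∂_2 = (27 − 8) − 18 = 1, and ∂_2 has invariant factor 2 > 1, so H_1 = Z ⊕ Z/2Z.
  H_2: rank ker ∂_2 − rank ∂_3 = (18 − 18) − 0 = 0, and there is no ∂_3, so H_2 = 0.

(K is a triangulation of the Klein bottle.)

H_0 ≅ Z,  H_1 ≅ Z ⊕ Z/2Z,  H_2 = 0.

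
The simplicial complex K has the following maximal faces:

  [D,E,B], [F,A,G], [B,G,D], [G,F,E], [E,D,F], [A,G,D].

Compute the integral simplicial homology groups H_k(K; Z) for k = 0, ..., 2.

H_0 ≅ Z,  H_1 ≅ Z,  H_2 = 0.

Take the total order A < B < D < E < F < G on the vertex set. Then K (dimension 2) consists of the simplices:

  0-simplices (6): A, B, D, E, F, G
  1-simplices (12): AD, AF, AG, BD, BE, BG, DE, DF, DG, EF, EG, FG
  2-simplices (6): ADG, AFG, BDE, BDG, DEF, EFG

so the chain groups are C_0 ≅ Z^6, C_1 ≅ Z^12, C_2 ≅ Z^6.

∂_1: C_1 → C_0 is given by ∂[p,q] = [q] − [p]. For instance
  ∂DF = F − D.
This gives a 6×12 integer matrix of rank 5; reducing to Smith normal form yields diagonal entries (1,1,1,1,1).

The boundary map ∂_2: C_2 → C_1 maps a triangle to the signed sum of its edges. For instance
  ∂ADG = DG − AG + AD,
  ∂DEF = EF − DF + DE.
The resulting 12×6 matrix has rank 6, and its Smith normal form has invariant factors (1,1,1,1,1,1).

Now H_k = ker ∂_k / im ∂_{k+1}, so:

  H_0: rank C_0 − rank ∂_1 = 6 − 5 = 1, and the invariant factors of ∂_1 are all 1, so H_0 = Z.
  H_1: rank ker ∂_1 − rank ∂_2 = (12 − 5) − 6 = 1, and the invariant factors of ∂_2 are all 1, so H_1 = Z.
  H_2: rank ker ∂_2 − rank ∂_3 = (6 − 6) − 0 = 0, and there is no ∂_3, so H_2 = 0.

As a check, the Euler characteristic is 6 − 12 + 6 = 0, which agrees with 1 − 1 + 0 = 0.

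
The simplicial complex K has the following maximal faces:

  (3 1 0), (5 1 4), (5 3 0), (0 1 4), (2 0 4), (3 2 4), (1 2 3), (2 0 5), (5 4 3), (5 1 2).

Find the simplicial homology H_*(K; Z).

Order the vertices as 0 < 1 < 2 < 3 < 4 < 5. Listing each simplex with vertices in this order, K has dimension 2 with simplices:

  0-simplices (6): [0], [1], [2], [3], [4], [5]
  1-simplices (15): [0,1], [0,2], [0,3], [0,4], [0,5], [1,2], [1,3], [1,4], [1,5], [2,3], [2,4], [2,5], [3,4], [3,5], [4,5]
  2-simplices (10): [0,1,3], [0,1,4], [0,2,4], [0,2,5], [0,3,5], [1,2,3], [1,2,5], [1,4,5], [2,3,4], [3,4,5]

so the chain groups are C_0 ≅ Z^6, C_1 ≅ Z^15, C_2 ≅ Z^10.

Boundary ∂_1: C_1 → C_0 maps an edge to its endpoints' difference, ∂[p,q] = q − p. For instance
  ∂[3,4] = [4] − [3].
The resulting 6×15 matrix has rank 5, and its Smith normal form has invariant factors (1,1,1,1,1).

∂_2: C_2 → C_1 sends each 2-simplex [p,q,r] to [q,r] − [p,r] + [p,q]. For instance
  ∂[0,2,5] = [2,5] − [0,5] + [0,2],
  ∂[0,1,4] = [1,4] − [0,4] + [0,1].
The 15×10 boundary matrix has rank 10 and Smith normal form diag(1,1,1,1,1,1,1,1,1,2).

From H_k ≅ ker(∂_k) / im(∂_{k+1}) we obtain:

  H_0: rank C_0 − rank ∂_1 = 6 − 5 = 1, and the invariant factors of ∂_1 are all 1, so H_0 = Z.
  H_1: rank ker ∂_1 − rank ∂_2 = (15 − 5) − 10 = 0, and ∂_2 has invariant factor 2 > 1, so H_1 = Z/2.
  H_2: rank ker ∂_2 − rank ∂_3 = (10 − 10) − 0 = 0, and there is no ∂_3, so H_2 = 0.

H_0 ≅ Z,  H_1 ≅ Z/2,  H_2 = 0.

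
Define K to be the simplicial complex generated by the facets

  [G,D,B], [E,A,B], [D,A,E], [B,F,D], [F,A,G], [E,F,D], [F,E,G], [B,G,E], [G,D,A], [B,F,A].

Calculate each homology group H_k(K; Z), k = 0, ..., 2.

K has 6 vertices, 15 edges, 10 triangles.
rank ∂_0 = 0, rank ∂_1 = 5 ⇒ b_0 = 6 − 0 − 5 = 1; all invariant factors of ∂_1 are 1 so no torsion. So H_0 ≅ Z.
rank ∂_1 = 5, rank ∂_2 = 10 ⇒ b_1 = 15 − 5 − 10 = 0; ∂_2 has invariant factor(s) [2] giving torsion. So H_1 ≅ Z/2.
rank ∂_2 = 10, rank ∂_3 = 0 ⇒ b_2 = 10 − 10 − 0 = 0. So H_2 ≅ 0.

H_0 ≅ Z,  H_1 ≅ Z/2,  H_2 = 0.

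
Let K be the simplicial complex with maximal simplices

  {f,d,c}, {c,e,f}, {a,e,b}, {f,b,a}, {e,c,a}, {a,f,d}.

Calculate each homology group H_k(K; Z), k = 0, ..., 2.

H_0 ≅ Z,  H_1 ≅ Z,  H_2 = 0.

K has 6 vertices, 12 edges, 6 triangles.
rank ∂_0 = 0, rank ∂_1 = 5 ⇒ b_0 = 6 − 0 − 5 = 1; all invariant factors of ∂_1 are 1 so no torsion. So H_0 = Z.
rank ∂_1 = 5, rank ∂_2 = 6 ⇒ b_1 = 12 − 5 − 6 = 1; all invariant factors of ∂_2 are 1 so no torsion. So H_1 = Z.
rank ∂_2 = 6, rank ∂_3 = 0 ⇒ b_2 = 6 − 6 − 0 = 0. So H_2 = 0.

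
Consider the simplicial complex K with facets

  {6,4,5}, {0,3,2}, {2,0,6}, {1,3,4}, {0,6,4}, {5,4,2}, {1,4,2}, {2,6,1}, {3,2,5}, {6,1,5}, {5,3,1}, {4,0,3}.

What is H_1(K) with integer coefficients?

Take the total order 0 < 1 < 2 < 3 < 4 < 5 < 6 on the vertex set. Then K (dimension 2) consists of the simplices:

  0-simplices (7): [0], [1], [2], [3], [4], [5], [6]
  1-simplices (18): [0,2], [0,3], [0,4], [0,6], [1,2], [1,3], [1,4], [1,5], [1,6], [2,3], [2,4], [2,5], [2,6], [3,4], [3,5], [4,5], [4,6], [5,6]
  2-simplices (12): [0,2,3], [0,2,6], [0,3,4], [0,4,6], [1,2,4], [1,2,6], [1,3,4], [1,3,5], [1,5,6], [2,3,5], [2,4,5], [4,5,6]

so the chain groups are C_0 ≅ Z^7, C_1 ≅ Z^18, C_2 ≅ Z^12.

Boundary ∂_1: C_1 → C_0 is given by ∂[p,q] = [q] − [p]. For instance
  ∂[0,6] = [6] − [0].
This gives a 7×18 integer matrix of rank 6; reducing to Smith normal form yields diagonal entries (1,1,1,1,1,1).

Boundary ∂_2: C_2 → C_1 sends each 2-simplex [p,q,r] to [q,r] − [p,r] + [p,q]. For instance
  ∂[0,4,6] = [4,6] − [0,6] + [0,4],
  ∂[2,4,5] = [4,5] − [2,5] + [2,4].
The 18×12 boundary matrix has rank 12 and Smith normal form diag(1,1,1,1,1,1,1,1,1,1,1,2).

Computing H_k = (kernel of ∂_k) / (image of ∂_{k+1}):

  H_1: rank ker ∂_1 − rank ∂_2 = (18 − 6) − 12 = 0, and ∂_2 has invariant factor 2 > 1, so H_1 ≅ Z/2Z.

(K is a triangulation of the real projective plane RP^2.)

H_1 ≅ Z/2Z.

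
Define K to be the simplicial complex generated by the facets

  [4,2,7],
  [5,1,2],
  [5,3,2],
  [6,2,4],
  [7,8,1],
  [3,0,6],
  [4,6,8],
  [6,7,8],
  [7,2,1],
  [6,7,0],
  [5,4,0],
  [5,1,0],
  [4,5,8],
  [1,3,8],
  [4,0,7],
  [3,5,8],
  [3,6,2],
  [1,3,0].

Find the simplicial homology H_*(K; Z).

H_0 = Z,  H_1 = Z ⊕ Z/2Z,  H_2 = 0.

Take the total order 0 < 1 < 2 < 3 < 4 < 5 < 6 < 7 < 8 on the vertex set. Then K (dimension 2) consists of the simplices:

  0-simplices (9): [0], [1], [2], [3], [4], [5], [6], [7], [8]
  1-simplices (27): (27 of them)
  2-simplices (18): [0,1,3], [0,1,5], [0,3,6], [0,4,5], [0,4,7], [0,6,7], [1,2,5], [1,2,7], [1,3,8], [1,7,8], [2,3,5], [2,3,6], [2,4,6], [2,4,7], [3,5,8], [4,5,8], [4,6,8], [6,7,8]

giving chain groups C_0 ≅ Z^9, C_1 ≅ Z^27, C_2 ≅ Z^18.

∂_1: C_1 → C_0 sends each edge [p,q] (with p < q) to q − p. For instance
  ∂[4,6] = [6] − [4].
As a 9×27 matrix over Z this has rank 8, with invariant factors (1,1,1,1,1,1,1,1).

The boundary map ∂_2: C_2 → C_1 sends each 2-simplex [p,q,r] to [q,r] − [p,r] + [p,q]. For instance
  ∂[1,2,7] = [2,7] − [1,7] + [1,2],
  ∂[4,6,8] = [6,8] − [4,8] + [4,6].
The 27×18 boundary matrix has rank 18 and Smith normal form diag(1,1,1,1,1,1,1,1,1,1,1,1,1,1,1,1,1,2).

Reading off H_k = ker ∂_k / im ∂_{k+1}:

  H_0: rank C_0 − rank ∂_1 = 9 − 8 = 1, and the invariant factors of ∂_1 are all 1, so H_0 = Z.
  H_1: rank ker ∂_1 − rank ∂_2 = (27 − 8) − 18 = 1, and ∂_2 has invariant factor 2 > 1, so H_1 = Z ⊕ Z/2Z.
  H_2: rank ker ∂_2 − rank ∂_3 = (18 − 18) − 0 = 0, and there is no ∂_3, so H_2 = 0.

As a check, the Euler characteristic is 9 − 27 + 18 = 0, which agrees with 1 − 1 + 0 = 0.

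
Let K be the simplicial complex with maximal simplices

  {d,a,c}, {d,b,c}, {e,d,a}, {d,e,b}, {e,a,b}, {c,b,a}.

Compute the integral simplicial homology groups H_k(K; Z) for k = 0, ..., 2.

H_0 = Z,  H_1 = 0,  H_2 = Z.

Order the vertices as a < b < c < d < e. Listing each simplex with vertices in this order, K has dimension 2 with simplices:

  0-simplices (5): a, b, c, d, e
  1-simplices (9): ab, ac, ad, ae, bc, bd, be, cd, de
  2-simplices (6): abc, abe, acd, ade, bcd, bde

so the chain groups are C_0 ≅ Z^5, C_1 ≅ Z^9, C_2 ≅ Z^6.

The boundary map ∂_1: C_1 → C_0 sends each edge [p,q] (with p < q) to q − p. For instance
  ∂bc = c − b.
This gives a 5×9 integer matrix of rank 4; reducing to Smith normal form yields diagonal entries (1,1,1,1).

Boundary ∂_2: C_2 → C_1 maps a triangle to the signed sum of its edges. For instance
  ∂bde = de − be + bd,
  ∂acd = cd − ad + ac.
The resulting 9×6 matrix has rank 5, and its Smith normal form has invariant factors (1,1,1,1,1).

From H_k ≅ ker(∂_k) / im(∂_{k+1}) we obtain:

  H_0: rank C_0 − rank ∂_1 = 5 − 4 = 1, and the invariant factors of ∂_1 are all 1, so H_0 = Z.
  H_1: rank ker ∂_1 − rank ∂_2 = (9 − 4) − 5 = 0, and the invariant factors of ∂_2 are all 1, so H_1 = 0.
  H_2: rank ker ∂_2 − rank ∂_3 = (6 − 5) − 0 = 1, and there is no ∂_3, so H_2 = Z.

As a check, the Euler characteristic is 5 − 9 + 6 = 2, which agrees with 1 − 0 + 1 = 2.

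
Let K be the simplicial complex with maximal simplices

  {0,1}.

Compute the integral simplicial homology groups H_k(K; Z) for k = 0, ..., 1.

H_0 = Z,  H_1 = 0.

K has 2 vertices, 1 edge.
rank ∂_0 = 0, rank ∂_1 = 1 ⇒ b_0 = 2 − 0 − 1 = 1; all invariant factors of ∂_1 are 1 so no torsion. So H_0 ≅ Z.
rank ∂_1 = 1, rank ∂_2 = 0 ⇒ b_1 = 1 − 1 − 0 = 0. So H_1 ≅ 0.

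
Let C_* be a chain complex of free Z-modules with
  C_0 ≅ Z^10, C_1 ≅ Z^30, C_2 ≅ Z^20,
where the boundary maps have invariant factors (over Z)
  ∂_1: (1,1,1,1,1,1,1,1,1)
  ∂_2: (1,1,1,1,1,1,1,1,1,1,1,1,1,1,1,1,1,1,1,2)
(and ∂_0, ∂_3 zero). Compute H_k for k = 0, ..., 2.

H_0: b_0 = 10 − 0 − 9 = 1; torsion from ∂_1 factors > 1: none. So H_0 ≅ Z.
H_1: b_1 = 30 − 9 − 20 = 1; torsion from ∂_2 factors > 1: [2]. So H_1 ≅ Z ⊕ Z/2.
H_2: b_2 = 20 − 20 − 0 = 0; torsion from ∂_3 factors > 1: none. So H_2 ≅ 0.

H_0 ≅ Z,  H_1 ≅ Z ⊕ Z/2,  H_2 = 0.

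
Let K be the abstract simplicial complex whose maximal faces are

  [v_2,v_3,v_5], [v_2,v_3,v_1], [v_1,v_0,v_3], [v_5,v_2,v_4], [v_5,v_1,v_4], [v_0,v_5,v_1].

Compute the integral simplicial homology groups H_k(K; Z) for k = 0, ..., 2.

Take the total order v_0 < v_1 < v_2 < v_3 < v_4 < v_5 on the vertex set. Then K (dimension 2) consists of the simplices:

  0-simplices (6): [v_0], [v_1], [v_2], [v_3], [v_4], [v_5]
  1-simplices (12): [v_0,v_1], [v_0,v_3], [v_0,v_5], [v_1,v_2], [v_1,v_3], [v_1,v_4], [v_1,v_5], [v_2,v_3], [v_2,v_4], [v_2,v_5], [v_3,v_5], [v_4,v_5]
  2-simplices (6): [v_0,v_1,v_3], [v_0,v_1,v_5], [v_1,v_2,v_3], [v_1,v_4,v_5], [v_2,v_3,v_5], [v_2,v_4,v_5]

so the chain groups are C_0 ≅ Z^6, C_1 ≅ Z^12, C_2 ≅ Z^6.

∂_1: C_1 → C_0 sends each edge [p,q] (with p < q) to q − p. For instance
  ∂[v_0,v_5] = [v_5] − [v_0].
The 6×12 boundary matrix has rank 5 and Smith normal form diag(1,1,1,1,1).

The boundary map ∂_2: C_2 → C_1 sends each 2-simplex [p,q,r] to [q,r] − [p,r] + [p,q]. For instance
  ∂[v_2,v_4,v_5] = [v_4,v_5] − [v_2,v_5] + [v_2,v_4],
  ∂[v_0,v_1,v_5] = [v_1,v_5] − [v_0,v_5] + [v_0,v_1].
The 12×6 boundary matrix has rank 6 and Smith normal form diag(1,1,1,1,1,1).

Computing H_k = (kernel of ∂_k) / (image of ∂_{k+1}):

  H_0: rank C_0 − rank ∂_1 = 6 − 5 = 1, and the invariant factors of ∂_1 are all 1, so H_0 ≅ Z.
  H_1: rank ker ∂_1 − rank ∂_2 = (12 − 5) − 6 = 1, and the invariant factors of ∂_2 are all 1, so H_1 ≅ Z.
  H_2: rank ker ∂_2 − rank ∂_3 = (6 − 6) − 0 = 0, and there is no ∂_3, so H_2 ≅ 0.

H_0 = Z,  H_1 = Z,  H_2 = 0.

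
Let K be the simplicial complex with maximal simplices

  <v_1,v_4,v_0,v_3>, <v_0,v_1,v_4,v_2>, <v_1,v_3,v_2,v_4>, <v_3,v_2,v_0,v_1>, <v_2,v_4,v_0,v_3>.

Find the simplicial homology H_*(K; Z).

Order the vertices as v_0 < v_1 < v_2 < v_3 < v_4. Listing each simplex with vertices in this order, K has dimension 3 with simplices:

  0-simplices (5): [v_0], [v_1], [v_2], [v_3], [v_4]
  1-simplices (10): [v_0,v_1], [v_0,v_2], [v_0,v_3], [v_0,v_4], [v_1,v_2], [v_1,v_3], [v_1,v_4], [v_2,v_3], [v_2,v_4], [v_3,v_4]
  2-simplices (10): [v_0,v_1,v_2], [v_0,v_1,v_3], [v_0,v_1,v_4], [v_0,v_2,v_3], [v_0,v_2,v_4], [v_0,v_3,v_4], [v_1,v_2,v_3], [v_1,v_2,v_4], [v_1,v_3,v_4], [v_2,v_3,v_4]
  3-simplices (5): [v_0,v_1,v_2,v_3], [v_0,v_1,v_2,v_4], [v_0,v_1,v_3,v_4], [v_0,v_2,v_3,v_4], [v_1,v_2,v_3,v_4]

Hence C_0 ≅ Z^5, C_1 ≅ Z^10, C_2 ≅ Z^10, C_3 ≅ Z^5.

∂_1: C_1 → C_0 is given by ∂[p,q] = [q] − [p].
As a 5×10 matrix over Z this has rank 4, with invariant factors (1,1,1,1).

Boundary ∂_2: C_2 → C_1 sends each 2-simplex [p,q,r] to [q,r] − [p,r] + [p,q]. For instance
  ∂[v_0,v_2,v_4] = [v_2,v_4] − [v_0,v_4] + [v_0,v_2],
  ∂[v_0,v_1,v_3] = [v_1,v_3] − [v_0,v_3] + [v_0,v_1].
The resulting 10×10 matrix has rank 6, and its Smith normal form has invariant factors (1,1,1,1,1,1).

Boundary ∂_3: C_3 → C_2 sends each 3-simplex σ to the alternating sum Σ_i (−1)^i (σ with its i-th vertex removed). For instance
  ∂[v_0,v_1,v_3,v_4] = [v_1,v_3,v_4] − [v_0,v_3,v_4] + [v_0,v_1,v_4] − [v_0,v_1,v_3],
  ∂[v_0,v_1,v_2,v_3] = [v_1,v_2,v_3] − [v_0,v_2,v_3] + [v_0,v_1,v_3] − [v_0,v_1,v_2].
This gives a 10×5 integer matrix of rank 4; reducing to Smith normal form yields diagonal entries (1,1,1,1).

Computing H_k = (kernel of ∂_k) / (image of ∂_{k+1}):

  H_0: rank C_0 − rank ∂_1 = 5 − 4 = 1, and the invariant factors of ∂_1 are all 1, so H_0 = Z.
  H_1: rank ker ∂_1 − rank ∂_2 = (10 − 4) − 6 = 0, and the invariant factors of ∂_2 are all 1, so H_1 = 0.
  H_2: rank ker ∂_2 − rank ∂_3 = (10 − 6) − 4 = 0, and the invariant factors of ∂_3 are all 1, so H_2 = 0.
  H_3: rank ker ∂_3 − rank ∂_4 = (5 − 4) − 0 = 1, and there is no ∂_4, so H_3 = Z.

(K is a triangulation of the 3-sphere S^3.)

H_0 ≅ Z,  H_1 = 0,  H_2 = 0,  H_3 ≅ Z.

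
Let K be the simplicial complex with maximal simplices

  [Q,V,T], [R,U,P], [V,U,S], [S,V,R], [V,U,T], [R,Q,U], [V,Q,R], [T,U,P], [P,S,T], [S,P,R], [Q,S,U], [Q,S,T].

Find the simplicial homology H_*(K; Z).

H_0 ≅ Z,  H_1 ≅ Z/2,  H_2 = 0.

Fix the vertex order P < Q < R < S < T < U < V and write every simplex with vertices in increasing order. Then dim K = 2 and the simplices of K are:

  0-simplices (7): P, Q, R, S, T, U, V
  1-simplices (18): PR, PS, PT, PU, QR, QS, QT, QU, QV, RS, RU, RV, ST, SU, SV, TU, TV, UV
  2-simplices (12): PRS, PRU, PST, PTU, QRU, QRV, QST, QSU, QTV, RSV, SUV, TUV

Hence C_0 ≅ Z^7, C_1 ≅ Z^18, C_2 ≅ Z^12.

The boundary map ∂_1: C_1 → C_0 maps an edge to its endpoints' difference, ∂[p,q] = q − p.
This gives a 7×18 integer matrix of rank 6; reducing to Smith normal form yields diagonal entries (1,1,1,1,1,1).

∂_2: C_2 → C_1 acts by ∂[p,q,r] = [q,r] − [p,r] + [p,q]. For instance
  ∂QTV = TV − QV + QT,
  ∂RSV = SV − RV + RS.
The 18×12 boundary matrix has rank 12 and Smith normal form diag(1,1,1,1,1,1,1,1,1,1,1,2).

Reading off H_k = ker ∂_k / im ∂_{k+1}:

  H_0: rank C_0 − rank ∂_1 = 7 − 6 = 1, and the invariant factors of ∂_1 are all 1, so H_0 = Z.
  H_1: rank ker ∂_1 − rank ∂_2 = (18 − 6) − 12 = 0, and ∂_2 has invariant factor 2 > 1, so H_1 = Z/2.
  H_2: rank ker ∂_2 − rank ∂_3 = (12 − 12) − 0 = 0, and there is no ∂_3, so H_2 = 0.

(K is a triangulation of the real projective plane RP^2.)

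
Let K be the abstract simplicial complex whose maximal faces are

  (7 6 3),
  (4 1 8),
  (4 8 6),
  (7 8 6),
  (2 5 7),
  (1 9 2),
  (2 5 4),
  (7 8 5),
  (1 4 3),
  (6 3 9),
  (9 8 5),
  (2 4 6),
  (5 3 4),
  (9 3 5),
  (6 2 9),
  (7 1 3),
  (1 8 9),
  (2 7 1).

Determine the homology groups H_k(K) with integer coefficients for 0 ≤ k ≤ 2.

We work with the vertex ordering 1 < 2 < 3 < 4 < 5 < 6 < 7 < 8 < 9. The simplices of K, each written with vertices in increasing order, are:

  0-simplices (9): [1], [2], [3], [4], [5], [6], [7], [8], [9]
  1-simplices (27): (27 of them)
  2-simplices (18): [1,2,7], [1,2,9], [1,3,4], [1,3,7], [1,4,8], [1,8,9], [2,4,5], [2,4,6], [2,5,7], [2,6,9], [3,4,5], [3,5,9], [3,6,7], [3,6,9], [4,6,8], [5,7,8], [5,8,9], [6,7,8]

Hence C_0 ≅ Z^9, C_1 ≅ Z^27, C_2 ≅ Z^18.

Boundary ∂_1: C_1 → C_0 sends each edge [p,q] (with p < q) to q − p.
The 9×27 boundary matrix has rank 8 and Smith normal form diag(1,1,1,1,1,1,1,1).

∂_2: C_2 → C_1 acts by ∂[p,q,r] = [q,r] − [p,r] + [p,q]. For instance
  ∂[1,8,9] = [8,9] − [1,9] + [1,8],
  ∂[2,6,9] = [6,9] − [2,9] + [2,6].
As a 27×18 matrix over Z this has rank 17, with invariant factors (1,1,1,1,1,1,1,1,1,1,1,1,1,1,1,1,1).

Now H_k = ker ∂_k / im ∂_{k+1}, so:

  H_0: rank C_0 − rank ∂_1 = 9 − 8 = 1, and the invariant factors of ∂_1 are all 1, so H_0 = Z.
  H_1: rank ker ∂_1 − rank ∂_2 = (27 − 8) − 17 = 2, and the invariant factors of ∂_2 are all 1, so H_1 = Z^2.
  H_2: rank ker ∂_2 − rank ∂_3 = (18 − 17) − 0 = 1, and there is no ∂_3, so H_2 = Z.

As a check, the Euler characteristic is 9 − 27 + 18 = 0, which agrees with 1 − 2 + 1 = 0.
(K is a triangulation of the torus T^2.)

H_0 ≅ Z,  H_1 ≅ Z^2,  H_2 ≅ Z.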